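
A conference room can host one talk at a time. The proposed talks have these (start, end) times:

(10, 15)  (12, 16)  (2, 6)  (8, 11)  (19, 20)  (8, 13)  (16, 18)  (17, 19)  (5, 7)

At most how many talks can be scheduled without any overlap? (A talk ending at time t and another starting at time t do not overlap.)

5

Greedy by earliest finish: after sorting by end time, pick each interval compatible with the last pick.
Sorted by end: (2,6)  (5,7)  (8,11)  (8,13)  (10,15)  (12,16)  (16,18)  (17,19)  (19,20)
take (2,6); take (8,11); skip (8,13); skip (10,15); take (12,16); take (16,18); take (19,20).
Selected 5 talks.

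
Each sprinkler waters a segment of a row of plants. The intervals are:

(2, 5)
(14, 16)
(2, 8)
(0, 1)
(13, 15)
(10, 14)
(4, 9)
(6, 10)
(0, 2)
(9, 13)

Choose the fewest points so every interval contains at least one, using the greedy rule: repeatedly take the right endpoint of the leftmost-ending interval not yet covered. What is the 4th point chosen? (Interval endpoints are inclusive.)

Sorted: [0,1] [0,2] [2,5] [2,8] [4,9] [6,10] [9,13] [10,14] [13,15] [14,16]
{[0,1],[0,2]} hit by 1; {[2,5],[2,8],[4,9]} hit by 5; {[6,10],[9,13],[10,14]} hit by 10; {[13,15],[14,16]} hit by 15.
Points: 1, 5, 10, 15 (4 total).

15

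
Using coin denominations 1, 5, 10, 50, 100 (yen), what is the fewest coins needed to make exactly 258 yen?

258 − 2×100→58 − 1×50→8 − 1×5→3 − 3×1→0
Total coins = 2 + 1 + 1 + 3 = 7

7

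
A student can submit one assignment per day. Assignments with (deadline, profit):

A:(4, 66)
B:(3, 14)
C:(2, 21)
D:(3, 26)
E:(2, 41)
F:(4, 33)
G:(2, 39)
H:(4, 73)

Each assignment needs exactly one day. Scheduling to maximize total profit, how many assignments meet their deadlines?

By profit: H(d4,73), A(d4,66), E(d2,41), G(d2,39), F(d4,33), D(d3,26), C(d2,21), B(d3,14)
H→slot 4; A→slot 3; E→slot 2; G→slot 1; F skipped; D skipped; C skipped; B skipped.
4 of 8 scheduled.

4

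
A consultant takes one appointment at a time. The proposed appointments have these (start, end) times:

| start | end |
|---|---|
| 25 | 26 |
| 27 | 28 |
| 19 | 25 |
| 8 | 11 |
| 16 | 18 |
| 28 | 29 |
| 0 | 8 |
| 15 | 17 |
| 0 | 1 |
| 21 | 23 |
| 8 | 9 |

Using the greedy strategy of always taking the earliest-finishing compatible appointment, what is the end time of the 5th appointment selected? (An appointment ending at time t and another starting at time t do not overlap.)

By end time: (0,1), (0,8), (8,9), (8,11), (15,17), (16,18), (21,23), (19,25), (25,26), (27,28), (28,29).
Pick (0,1); next start ≥ 1 → (8,9); next start ≥ 9 → (15,17); next start ≥ 17 → (21,23); next start ≥ 23 → (25,26); next start ≥ 26 → (27,28); next start ≥ 28 → (28,29).
Selected: (0,1) (8,9) (15,17) (21,23) (25,26) (27,28) (28,29)

26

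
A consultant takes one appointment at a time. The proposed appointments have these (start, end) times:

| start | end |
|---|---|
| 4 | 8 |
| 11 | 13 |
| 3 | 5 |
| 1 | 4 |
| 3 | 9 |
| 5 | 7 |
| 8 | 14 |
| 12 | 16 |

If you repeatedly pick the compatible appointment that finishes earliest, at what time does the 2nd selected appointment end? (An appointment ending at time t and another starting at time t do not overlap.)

Greedy by earliest finish: after sorting by end time, pick each interval compatible with the last pick.
Sorted by end: (1,4)  (3,5)  (5,7)  (4,8)  (3,9)  (11,13)  (8,14)  (12,16)
take (1,4); take (5,7); skip (4,8); skip (3,9); take (11,13).
Selected: (1,4) (5,7) (11,13)

7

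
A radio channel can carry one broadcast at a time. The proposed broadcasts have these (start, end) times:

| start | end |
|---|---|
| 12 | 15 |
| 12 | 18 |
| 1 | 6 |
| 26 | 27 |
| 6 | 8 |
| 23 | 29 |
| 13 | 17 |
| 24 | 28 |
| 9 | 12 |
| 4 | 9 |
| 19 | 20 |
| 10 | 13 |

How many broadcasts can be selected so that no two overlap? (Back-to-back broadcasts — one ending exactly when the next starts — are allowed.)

Sorted by end: (1,6)  (6,8)  (4,9)  (9,12)  (10,13)  (12,15)  (13,17)  (12,18)  (19,20)  (26,27)  (24,28)  (23,29)
take (1,6); take (6,8); take (9,12); take (12,15); skip (12,18); take (19,20); take (26,27).
Selected 6 broadcasts.

6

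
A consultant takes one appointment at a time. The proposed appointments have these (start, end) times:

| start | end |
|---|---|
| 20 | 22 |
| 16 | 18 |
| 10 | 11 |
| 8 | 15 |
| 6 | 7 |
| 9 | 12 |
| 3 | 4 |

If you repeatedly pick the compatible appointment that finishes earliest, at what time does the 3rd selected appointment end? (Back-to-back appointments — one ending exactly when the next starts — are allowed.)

11

Sorted by end: (3,4)  (6,7)  (10,11)  (9,12)  (8,15)  (16,18)  (20,22)
take (3,4); take (6,7); take (10,11); take (16,18); take (20,22).
Selected: (3,4) (6,7) (10,11) (16,18) (20,22)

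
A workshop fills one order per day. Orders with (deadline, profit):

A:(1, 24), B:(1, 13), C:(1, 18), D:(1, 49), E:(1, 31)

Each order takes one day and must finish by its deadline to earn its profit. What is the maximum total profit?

Profit order: D=49 E=31 A=24 C=18 B=13
Assign: D→slot 1, E skipped, A skipped, C skipped, B skipped.
Slots: [1:D]
Profit = 49 = 49

49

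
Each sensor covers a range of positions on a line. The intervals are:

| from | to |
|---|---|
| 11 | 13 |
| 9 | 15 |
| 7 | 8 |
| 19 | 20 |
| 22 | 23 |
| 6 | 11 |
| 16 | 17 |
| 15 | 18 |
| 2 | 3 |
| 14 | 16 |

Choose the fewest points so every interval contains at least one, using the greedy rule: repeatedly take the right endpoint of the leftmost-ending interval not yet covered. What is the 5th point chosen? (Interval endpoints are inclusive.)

Sort by right endpoint; whenever an interval is uncovered, place a point at its right end.
Sorted: [2,3] [7,8] [6,11] [11,13] [9,15] [14,16] [16,17] [15,18] [19,20] [22,23]
{[2,3]} hit by 3; {[7,8],[6,11]} hit by 8; {[11,13],[9,15]} hit by 13; {[14,16],[16,17],[15,18]} hit by 16; {[19,20]} hit by 20; {[22,23]} hit by 23.
Points: 3, 8, 13, 16, 20, 23 (6 total).

20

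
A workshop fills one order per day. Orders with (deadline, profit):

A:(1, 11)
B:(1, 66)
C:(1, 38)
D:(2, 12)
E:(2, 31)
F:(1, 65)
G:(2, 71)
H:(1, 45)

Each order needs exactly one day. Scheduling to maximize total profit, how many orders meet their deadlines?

Take jobs in profit order; each goes to the latest open slot no later than its deadline.
Profit order: G=71 B=66 F=65 H=45 C=38 E=31 D=12 A=11
Assign: G→slot 2, B→slot 1, F skipped, H skipped, C skipped, E skipped, D skipped, A skipped.
Slots: [1:B] [2:G]
2 of 8 scheduled.

2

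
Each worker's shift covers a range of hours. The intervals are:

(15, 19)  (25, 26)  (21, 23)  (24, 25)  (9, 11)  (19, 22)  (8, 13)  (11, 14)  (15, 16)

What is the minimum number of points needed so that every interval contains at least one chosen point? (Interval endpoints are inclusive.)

4

Sort by right endpoint; whenever an interval is uncovered, place a point at its right end.
Sorted: [9,11] [8,13] [11,14] [15,16] [15,19] [19,22] [21,23] [24,25] [25,26]
{[9,11],[8,13],[11,14]} hit by 11; {[15,16],[15,19]} hit by 16; {[19,22],[21,23]} hit by 22; {[24,25],[25,26]} hit by 25.
Points: 11, 16, 22, 25 (4 total).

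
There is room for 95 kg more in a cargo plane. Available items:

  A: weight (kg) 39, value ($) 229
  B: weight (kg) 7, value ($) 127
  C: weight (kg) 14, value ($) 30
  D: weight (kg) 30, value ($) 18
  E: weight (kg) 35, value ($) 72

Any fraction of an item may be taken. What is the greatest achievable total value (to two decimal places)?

Greedy by value/weight ratio, highest first.
Ratios (sorted): B 18.14, A 5.87, C 2.14, E 2.06, D 0.60
take B (7 @ 127); take A (39 @ 229); take C (14 @ 30); take E (35 @ 72). Capacity used 95/95.
Total value = 458.00

458.00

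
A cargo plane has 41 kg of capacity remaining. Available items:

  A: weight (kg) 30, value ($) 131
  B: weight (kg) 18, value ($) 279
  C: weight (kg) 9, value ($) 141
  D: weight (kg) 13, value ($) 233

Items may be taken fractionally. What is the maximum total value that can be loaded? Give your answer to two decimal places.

657.37

Sort by value per unit weight and fill in that order.
Ratios (sorted): D 17.92, C 15.67, B 15.50, A 4.37
take D (13 @ 233); take C (9 @ 141); take B (18 @ 279); take 1/30 of A → 4.37. Capacity used 41/41.
Total value = 657.37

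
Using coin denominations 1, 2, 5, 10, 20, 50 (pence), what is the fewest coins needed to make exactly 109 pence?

109 − 2×50→9 − 1×5→4 − 2×2→0
Total coins = 2 + 1 + 2 = 5

5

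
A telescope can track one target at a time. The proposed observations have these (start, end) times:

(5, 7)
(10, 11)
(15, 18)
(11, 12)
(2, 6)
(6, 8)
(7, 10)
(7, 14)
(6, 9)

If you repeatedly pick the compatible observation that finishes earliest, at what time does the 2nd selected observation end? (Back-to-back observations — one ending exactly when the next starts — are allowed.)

Greedy by earliest finish: after sorting by end time, pick each interval compatible with the last pick.
Sorted by end: (2,6)  (5,7)  (6,8)  (6,9)  (7,10)  (10,11)  (11,12)  (7,14)  (15,18)
take (2,6); skip (5,7); take (6,8); take (10,11); take (11,12); take (15,18).
Selected: (2,6) (6,8) (10,11) (11,12) (15,18)

8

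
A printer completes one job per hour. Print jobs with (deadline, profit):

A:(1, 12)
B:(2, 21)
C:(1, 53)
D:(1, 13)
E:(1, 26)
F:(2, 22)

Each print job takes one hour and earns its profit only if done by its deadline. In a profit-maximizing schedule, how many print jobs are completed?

Sort by profit descending; place each in the latest free slot ≤ its deadline.
Profit order: C=53 E=26 F=22 B=21 D=13 A=12
Assign: C→slot 1, E skipped, F→slot 2, B skipped, D skipped, A skipped.
Slots: [1:C] [2:F]
2 of 6 scheduled.

2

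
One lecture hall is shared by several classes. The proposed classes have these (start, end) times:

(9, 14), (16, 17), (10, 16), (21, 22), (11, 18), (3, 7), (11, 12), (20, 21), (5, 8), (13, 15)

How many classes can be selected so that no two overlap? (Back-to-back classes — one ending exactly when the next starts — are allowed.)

6

Order by finish time; keep every interval that doesn't clash with the previous kept one.
By end time: (3,7), (5,8), (11,12), (9,14), (13,15), (10,16), (16,17), (11,18), (20,21), (21,22).
Pick (3,7); next start ≥ 7 → (11,12); next start ≥ 12 → (13,15); next start ≥ 15 → (16,17); next start ≥ 17 → (20,21); next start ≥ 21 → (21,22).
Selected 6 classes.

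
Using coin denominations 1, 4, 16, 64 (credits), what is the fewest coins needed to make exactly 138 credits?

6

Greedy: take as many of the largest coin as possible, then repeat with the remainder.
138 − 2×64→10 − 2×4→2 − 2×1→0
Total coins = 2 + 2 + 2 = 6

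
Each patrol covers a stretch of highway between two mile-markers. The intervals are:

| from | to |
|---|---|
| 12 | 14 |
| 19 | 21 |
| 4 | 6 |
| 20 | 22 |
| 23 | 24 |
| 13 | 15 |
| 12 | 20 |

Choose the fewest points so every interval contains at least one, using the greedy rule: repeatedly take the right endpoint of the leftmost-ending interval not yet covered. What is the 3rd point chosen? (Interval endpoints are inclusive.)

21

Sorted: [4,6] [12,14] [13,15] [12,20] [19,21] [20,22] [23,24]
{[4,6]} hit by 6; {[12,14],[13,15],[12,20]} hit by 14; {[19,21],[20,22]} hit by 21; {[23,24]} hit by 24.
Points: 6, 14, 21, 24 (4 total).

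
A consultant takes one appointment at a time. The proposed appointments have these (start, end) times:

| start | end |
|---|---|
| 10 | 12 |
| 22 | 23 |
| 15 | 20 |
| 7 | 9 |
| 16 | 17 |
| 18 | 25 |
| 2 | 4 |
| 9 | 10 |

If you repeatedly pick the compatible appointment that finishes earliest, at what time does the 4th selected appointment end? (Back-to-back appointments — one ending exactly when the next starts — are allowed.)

Sorted by end: (2,4)  (7,9)  (9,10)  (10,12)  (16,17)  (15,20)  (22,23)  (18,25)
take (2,4); take (7,9); take (9,10); take (10,12); take (16,17); take (22,23).
Selected: (2,4) (7,9) (9,10) (10,12) (16,17) (22,23)

12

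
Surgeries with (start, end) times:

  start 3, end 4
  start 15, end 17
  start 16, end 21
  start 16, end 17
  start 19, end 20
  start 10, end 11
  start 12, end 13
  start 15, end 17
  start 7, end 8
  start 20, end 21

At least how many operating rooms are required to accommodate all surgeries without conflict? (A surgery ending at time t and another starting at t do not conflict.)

The answer is the maximum number of intervals overlapping at any instant.
starts: [3, 7, 10, 12, 15, 15, 16, 16, 19, 20]
ends:   [4, 8, 11, 13, 17, 17, 17, 20, 21, 21]
s3→1 e4→0 s7→1 e8→0 s10→1 e11→0 s12→1 e13→0 s15→1 s15→2 s16→3 s16→4  — peak 4.

4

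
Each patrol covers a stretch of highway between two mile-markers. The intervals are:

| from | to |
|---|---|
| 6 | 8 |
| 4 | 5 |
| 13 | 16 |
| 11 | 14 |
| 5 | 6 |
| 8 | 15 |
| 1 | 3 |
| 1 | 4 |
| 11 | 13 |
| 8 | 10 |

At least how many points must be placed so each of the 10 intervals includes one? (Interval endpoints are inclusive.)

4

By right end: [1,3]  [1,4]  [4,5]  [5,6]  [6,8]  [8,10]  [11,13]  [11,14]  [8,15]  [13,16]
[1,3] uncovered → point at 3; [4,5] uncovered → point at 5; [6,8] uncovered → point at 8; [11,13] uncovered → point at 13.
Points: 3, 5, 8, 13 (4 total).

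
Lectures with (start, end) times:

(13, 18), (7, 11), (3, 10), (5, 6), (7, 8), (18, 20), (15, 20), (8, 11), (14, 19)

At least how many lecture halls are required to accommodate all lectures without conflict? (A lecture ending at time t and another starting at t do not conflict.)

Count concurrent intervals with a sweep; the peak is the room count.
starts: [3, 5, 7, 7, 8, 13, 14, 15, 18]
ends:   [6, 8, 10, 11, 11, 18, 19, 20, 20]
s3→1 s5→2 e6→1 s7→2 s7→3  — peak 3.

3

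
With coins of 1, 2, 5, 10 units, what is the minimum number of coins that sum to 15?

15 − 1×10→5 − 1×5→0
Total coins = 1 + 1 = 2

2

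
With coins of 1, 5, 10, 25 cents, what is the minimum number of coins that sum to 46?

46 = 1×25 + 2×10 + 1×1
Total coins = 1 + 2 + 1 = 4

4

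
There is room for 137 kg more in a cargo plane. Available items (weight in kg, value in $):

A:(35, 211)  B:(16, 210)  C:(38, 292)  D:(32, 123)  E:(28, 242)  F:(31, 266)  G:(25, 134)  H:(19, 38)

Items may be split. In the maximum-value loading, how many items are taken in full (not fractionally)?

Ratios (sorted): B 13.12, E 8.64, F 8.58, C 7.68, A 6.03, G 5.36, D 3.84, H 2.00
take B (16 @ 210); take E (28 @ 242); take F (31 @ 266); take C (38 @ 292); take 24/35 of A → 144.69. Capacity used 137/137.
4 item(s) taken whole; one partial (take 24/35 of A).

4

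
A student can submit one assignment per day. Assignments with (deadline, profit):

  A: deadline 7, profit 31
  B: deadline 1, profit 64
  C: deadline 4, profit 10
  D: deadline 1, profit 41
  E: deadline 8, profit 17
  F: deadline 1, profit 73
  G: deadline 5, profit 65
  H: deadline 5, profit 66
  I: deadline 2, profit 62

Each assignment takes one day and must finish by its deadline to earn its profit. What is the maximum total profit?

324

Take jobs in profit order; each goes to the latest open slot no later than its deadline.
By profit: F(d1,73), H(d5,66), G(d5,65), B(d1,64), I(d2,62), D(d1,41), A(d7,31), E(d8,17), C(d4,10)
F→slot 1; H→slot 5; G→slot 4; B skipped; I→slot 2; D skipped; A→slot 7; E→slot 8; C→slot 3.
Profit = 73 + 62 + 10 + 65 + 66 + 31 + 17 = 324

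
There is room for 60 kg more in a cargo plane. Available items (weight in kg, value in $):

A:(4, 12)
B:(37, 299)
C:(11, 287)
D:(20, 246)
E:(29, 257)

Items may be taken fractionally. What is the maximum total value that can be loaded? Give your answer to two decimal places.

Order: C (287/11=26.09) > D (246/20=12.30) > E (257/29=8.86) > B (299/37=8.08) > A (12/4=3.00)
Fill: take C (11 @ 287) → take D (20 @ 246) → take E (29 @ 257); 60/60 used.
Total value = 790.00

790.00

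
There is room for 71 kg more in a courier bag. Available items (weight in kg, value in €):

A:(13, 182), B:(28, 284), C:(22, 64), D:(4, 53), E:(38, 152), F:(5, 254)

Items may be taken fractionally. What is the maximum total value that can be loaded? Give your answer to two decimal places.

Greedy by value/weight ratio, highest first.
Ratios (sorted): F 50.80, A 14.00, D 13.25, B 10.14, E 4.00, C 2.91
take F (5 @ 254); take A (13 @ 182); take D (4 @ 53); take B (28 @ 284); take 21/38 of E → 84.00. Capacity used 71/71.
Total value = 857.00

857.00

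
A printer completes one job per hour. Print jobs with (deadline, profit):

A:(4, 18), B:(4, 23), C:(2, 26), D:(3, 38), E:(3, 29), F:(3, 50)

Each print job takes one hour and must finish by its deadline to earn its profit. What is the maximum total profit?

140

Take jobs in profit order; each goes to the latest open slot no later than its deadline.
Profit order: F=50 D=38 E=29 C=26 B=23 A=18
Assign: F→slot 3, D→slot 2, E→slot 1, C skipped, B→slot 4, A skipped.
Slots: [1:E] [2:D] [3:F] [4:B]
Profit = 29 + 38 + 50 + 23 = 140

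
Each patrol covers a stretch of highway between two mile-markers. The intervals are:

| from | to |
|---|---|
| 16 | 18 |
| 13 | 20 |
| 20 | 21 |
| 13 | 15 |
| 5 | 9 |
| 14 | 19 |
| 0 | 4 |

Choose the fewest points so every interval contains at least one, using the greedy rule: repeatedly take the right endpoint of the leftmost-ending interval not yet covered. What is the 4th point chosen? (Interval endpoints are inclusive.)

Sorted: [0,4] [5,9] [13,15] [16,18] [14,19] [13,20] [20,21]
{[0,4]} hit by 4; {[5,9]} hit by 9; {[13,15]} hit by 15; {[16,18],[14,19],[13,20]} hit by 18; {[20,21]} hit by 21.
Points: 4, 9, 15, 18, 21 (5 total).

18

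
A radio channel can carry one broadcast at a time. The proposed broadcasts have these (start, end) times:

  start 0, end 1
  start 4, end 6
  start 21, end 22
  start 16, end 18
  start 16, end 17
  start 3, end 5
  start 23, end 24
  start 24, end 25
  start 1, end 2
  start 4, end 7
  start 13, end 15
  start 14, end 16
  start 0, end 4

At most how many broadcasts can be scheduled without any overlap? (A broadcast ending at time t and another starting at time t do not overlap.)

Order by finish time; keep every interval that doesn't clash with the previous kept one.
Sorted by end: (0,1)  (1,2)  (0,4)  (3,5)  (4,6)  (4,7)  (13,15)  (14,16)  (16,17)  (16,18)  (21,22)  (23,24)  (24,25)
take (0,1); take (1,2); take (3,5); skip (4,7); take (13,15); skip (14,16); take (16,17); take (21,22); take (23,24); take (24,25).
Selected 8 broadcasts.

8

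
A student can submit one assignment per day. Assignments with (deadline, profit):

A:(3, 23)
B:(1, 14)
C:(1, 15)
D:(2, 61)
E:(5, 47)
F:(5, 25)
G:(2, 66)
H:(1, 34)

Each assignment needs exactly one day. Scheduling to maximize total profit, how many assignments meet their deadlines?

5

Sort by profit descending; place each in the latest free slot ≤ its deadline.
By profit: G(d2,66), D(d2,61), E(d5,47), H(d1,34), F(d5,25), A(d3,23), C(d1,15), B(d1,14)
G→slot 2; D→slot 1; E→slot 5; H skipped; F→slot 4; A→slot 3; C skipped; B skipped.
5 of 8 scheduled.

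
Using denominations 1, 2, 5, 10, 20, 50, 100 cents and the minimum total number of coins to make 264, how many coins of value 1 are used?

0

Use the largest denomination that fits, subtract, and repeat.
264 = 2×100 + 1×50 + 1×10 + 2×2
Count of 1: 0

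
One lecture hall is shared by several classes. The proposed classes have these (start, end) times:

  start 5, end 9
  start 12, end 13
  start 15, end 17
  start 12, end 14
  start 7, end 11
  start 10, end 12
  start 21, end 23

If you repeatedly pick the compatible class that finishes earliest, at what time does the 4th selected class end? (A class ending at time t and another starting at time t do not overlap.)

17

By end time: (5,9), (7,11), (10,12), (12,13), (12,14), (15,17), (21,23).
Pick (5,9); next start ≥ 9 → (10,12); next start ≥ 12 → (12,13); next start ≥ 13 → (15,17); next start ≥ 17 → (21,23).
Selected: (5,9) (10,12) (12,13) (15,17) (21,23)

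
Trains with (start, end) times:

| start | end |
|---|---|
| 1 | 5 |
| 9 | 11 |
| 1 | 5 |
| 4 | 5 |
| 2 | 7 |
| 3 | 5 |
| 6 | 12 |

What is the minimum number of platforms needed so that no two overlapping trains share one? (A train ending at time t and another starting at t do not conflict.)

The answer is the maximum number of intervals overlapping at any instant.
starts: [1, 1, 2, 3, 4, 6, 9]
ends:   [5, 5, 5, 5, 7, 11, 12]
s1→1 s1→2 s2→3 s3→4 s4→5  — peak 5.

5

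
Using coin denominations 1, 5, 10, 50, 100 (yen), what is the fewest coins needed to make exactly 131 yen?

131 = 1×100 + 3×10 + 1×1
Total coins = 1 + 3 + 1 = 5

5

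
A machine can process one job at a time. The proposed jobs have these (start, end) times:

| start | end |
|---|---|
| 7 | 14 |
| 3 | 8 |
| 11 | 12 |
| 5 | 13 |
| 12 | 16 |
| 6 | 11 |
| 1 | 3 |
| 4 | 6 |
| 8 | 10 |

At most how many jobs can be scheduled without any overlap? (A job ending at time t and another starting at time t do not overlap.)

Sort by end time and greedily take each interval whose start is ≥ the last chosen end.
By end time: (1,3), (4,6), (3,8), (8,10), (6,11), (11,12), (5,13), (7,14), (12,16).
Pick (1,3); next start ≥ 3 → (4,6); next start ≥ 6 → (8,10); next start ≥ 10 → (11,12); next start ≥ 12 → (12,16).
Selected 5 jobs.

5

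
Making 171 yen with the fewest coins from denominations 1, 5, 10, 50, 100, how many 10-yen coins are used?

171 − 1×100→71 − 1×50→21 − 2×10→1 − 1×1→0
Count of 10: 2

2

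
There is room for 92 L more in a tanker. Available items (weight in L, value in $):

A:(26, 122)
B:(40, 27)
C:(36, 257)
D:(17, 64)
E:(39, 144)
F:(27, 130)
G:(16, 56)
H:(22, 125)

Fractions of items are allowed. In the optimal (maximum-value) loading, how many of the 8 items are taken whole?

3

Ratios (sorted): C 7.14, H 5.68, F 4.81, A 4.69, D 3.76, E 3.69, G 3.50, B 0.68
take C (36 @ 257); take H (22 @ 125); take F (27 @ 130); take 7/26 of A → 32.85. Capacity used 92/92.
3 item(s) taken whole; one partial (take 7/26 of A).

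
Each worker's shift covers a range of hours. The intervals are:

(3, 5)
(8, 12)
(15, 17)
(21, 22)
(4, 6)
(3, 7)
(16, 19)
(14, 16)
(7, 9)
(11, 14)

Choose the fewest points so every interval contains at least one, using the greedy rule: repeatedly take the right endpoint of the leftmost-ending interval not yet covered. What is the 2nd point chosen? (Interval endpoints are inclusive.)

9

Sort by right endpoint; whenever an interval is uncovered, place a point at its right end.
Sorted: [3,5] [4,6] [3,7] [7,9] [8,12] [11,14] [14,16] [15,17] [16,19] [21,22]
{[3,5],[4,6],[3,7]} hit by 5; {[7,9],[8,12]} hit by 9; {[11,14],[14,16]} hit by 14; {[15,17],[16,19]} hit by 17; {[21,22]} hit by 22.
Points: 5, 9, 14, 17, 22 (5 total).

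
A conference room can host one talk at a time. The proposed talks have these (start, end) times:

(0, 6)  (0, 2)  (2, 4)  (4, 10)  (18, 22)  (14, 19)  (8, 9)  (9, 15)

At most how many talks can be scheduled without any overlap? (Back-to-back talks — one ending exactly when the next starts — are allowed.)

By end time: (0,2), (2,4), (0,6), (8,9), (4,10), (9,15), (14,19), (18,22).
Pick (0,2); next start ≥ 2 → (2,4); next start ≥ 4 → (8,9); next start ≥ 9 → (9,15); next start ≥ 15 → (18,22).
Selected 5 talks.

5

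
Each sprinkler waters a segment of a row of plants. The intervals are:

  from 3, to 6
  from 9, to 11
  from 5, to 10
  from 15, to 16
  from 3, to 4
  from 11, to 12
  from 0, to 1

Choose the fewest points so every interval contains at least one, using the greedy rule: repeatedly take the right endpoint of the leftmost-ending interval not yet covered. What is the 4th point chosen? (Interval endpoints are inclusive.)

12

Sort by right endpoint; whenever an interval is uncovered, place a point at its right end.
Sorted: [0,1] [3,4] [3,6] [5,10] [9,11] [11,12] [15,16]
{[0,1]} hit by 1; {[3,4],[3,6]} hit by 4; {[5,10],[9,11]} hit by 10; {[11,12]} hit by 12; {[15,16]} hit by 16.
Points: 1, 4, 10, 12, 16 (5 total).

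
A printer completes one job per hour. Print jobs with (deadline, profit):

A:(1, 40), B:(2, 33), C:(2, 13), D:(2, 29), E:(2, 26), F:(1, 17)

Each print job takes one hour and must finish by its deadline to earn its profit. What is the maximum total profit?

73

Sort by profit descending; place each in the latest free slot ≤ its deadline.
Profit order: A=40 B=33 D=29 E=26 F=17 C=13
Assign: A→slot 1, B→slot 2, D skipped, E skipped, F skipped, C skipped.
Slots: [1:A] [2:B]
Profit = 40 + 33 = 73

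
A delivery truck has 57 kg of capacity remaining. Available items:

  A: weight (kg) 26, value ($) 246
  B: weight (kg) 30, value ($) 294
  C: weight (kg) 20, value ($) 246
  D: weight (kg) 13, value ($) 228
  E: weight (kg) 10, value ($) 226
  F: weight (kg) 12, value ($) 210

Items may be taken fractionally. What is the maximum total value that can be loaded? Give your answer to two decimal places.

Order: E (226/10=22.60) > D (228/13=17.54) > F (210/12=17.50) > C (246/20=12.30) > B (294/30=9.80) > A (246/26=9.46)
Fill: take E (10 @ 226) → take D (13 @ 228) → take F (12 @ 210) → take C (20 @ 246) → take 2/30 of B → 19.60; 57/57 used.
Total value = 929.60

929.60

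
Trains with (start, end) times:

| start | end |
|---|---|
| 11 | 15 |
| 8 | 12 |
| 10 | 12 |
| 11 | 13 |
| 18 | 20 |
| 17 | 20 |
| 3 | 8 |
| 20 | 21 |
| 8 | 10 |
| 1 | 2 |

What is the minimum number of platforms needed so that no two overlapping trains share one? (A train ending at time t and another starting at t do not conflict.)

The answer is the maximum number of intervals overlapping at any instant.
Events (time:±→running): 1:+→1 2:-→0 3:+→1 8:-→0 8:+→1 8:+→2 10:-→1 10:+→2 11:+→3 11:+→4 … peak 4.

4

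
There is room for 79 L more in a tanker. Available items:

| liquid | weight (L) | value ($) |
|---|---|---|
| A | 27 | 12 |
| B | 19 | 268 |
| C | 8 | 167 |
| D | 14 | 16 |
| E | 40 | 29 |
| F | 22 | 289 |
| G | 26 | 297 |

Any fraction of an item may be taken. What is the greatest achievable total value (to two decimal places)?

Order: C (167/8=20.88) > B (268/19=14.11) > F (289/22=13.14) > G (297/26=11.42) > D (16/14=1.14) > E (29/40=0.72) > A (12/27=0.44)
Fill: take C (8 @ 167) → take B (19 @ 268) → take F (22 @ 289) → take G (26 @ 297) → take 4/14 of D → 4.57; 79/79 used.
Total value = 1025.57

1025.57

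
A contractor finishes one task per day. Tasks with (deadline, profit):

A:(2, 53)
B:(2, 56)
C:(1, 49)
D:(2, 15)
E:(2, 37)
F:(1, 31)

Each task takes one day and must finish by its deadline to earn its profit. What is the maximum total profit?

By profit: B(d2,56), A(d2,53), C(d1,49), E(d2,37), F(d1,31), D(d2,15)
B→slot 2; A→slot 1; C skipped; E skipped; F skipped; D skipped.
Profit = 53 + 56 = 109

109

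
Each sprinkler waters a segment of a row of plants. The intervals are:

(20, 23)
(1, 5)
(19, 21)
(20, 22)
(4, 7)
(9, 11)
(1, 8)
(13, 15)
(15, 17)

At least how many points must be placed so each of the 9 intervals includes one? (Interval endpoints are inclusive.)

4

Process intervals by earliest right end; each time one isn't hit yet, stab at its right endpoint.
By right end: [1,5]  [4,7]  [1,8]  [9,11]  [13,15]  [15,17]  [19,21]  [20,22]  [20,23]
[1,5] uncovered → point at 5; [9,11] uncovered → point at 11; [13,15] uncovered → point at 15; [19,21] uncovered → point at 21.
Points: 5, 11, 15, 21 (4 total).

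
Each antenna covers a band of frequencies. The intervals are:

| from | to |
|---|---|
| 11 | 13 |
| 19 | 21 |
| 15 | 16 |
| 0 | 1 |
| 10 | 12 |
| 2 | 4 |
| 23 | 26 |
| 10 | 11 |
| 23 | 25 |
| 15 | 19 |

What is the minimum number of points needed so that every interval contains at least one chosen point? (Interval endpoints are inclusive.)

Sort by right endpoint; whenever an interval is uncovered, place a point at its right end.
By right end: [0,1]  [2,4]  [10,11]  [10,12]  [11,13]  [15,16]  [15,19]  [19,21]  [23,25]  [23,26]
[0,1] uncovered → point at 1; [2,4] uncovered → point at 4; [10,11] uncovered → point at 11; [15,16] uncovered → point at 16; [19,21] uncovered → point at 21; [23,25] uncovered → point at 25.
Points: 1, 4, 11, 16, 21, 25 (6 total).

6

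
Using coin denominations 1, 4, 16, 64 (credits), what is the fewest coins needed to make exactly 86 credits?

5

Greedy: take as many of the largest coin as possible, then repeat with the remainder.
86 − 1×64→22 − 1×16→6 − 1×4→2 − 2×1→0
Total coins = 1 + 1 + 1 + 2 = 5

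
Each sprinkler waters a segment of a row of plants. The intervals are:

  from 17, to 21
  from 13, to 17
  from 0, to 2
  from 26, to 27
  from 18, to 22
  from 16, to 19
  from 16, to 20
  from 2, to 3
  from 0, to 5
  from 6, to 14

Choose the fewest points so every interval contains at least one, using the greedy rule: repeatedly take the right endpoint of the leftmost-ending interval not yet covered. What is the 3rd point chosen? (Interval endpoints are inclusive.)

By right end: [0,2]  [2,3]  [0,5]  [6,14]  [13,17]  [16,19]  [16,20]  [17,21]  [18,22]  [26,27]
[0,2] uncovered → point at 2; [6,14] uncovered → point at 14; [16,19] uncovered → point at 19; [26,27] uncovered → point at 27.
Points: 2, 14, 19, 27 (4 total).

19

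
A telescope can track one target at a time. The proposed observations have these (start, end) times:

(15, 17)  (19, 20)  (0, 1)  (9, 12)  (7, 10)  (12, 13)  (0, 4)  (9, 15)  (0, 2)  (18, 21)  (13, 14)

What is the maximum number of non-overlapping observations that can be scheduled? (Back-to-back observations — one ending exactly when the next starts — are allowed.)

Order by finish time; keep every interval that doesn't clash with the previous kept one.
By end time: (0,1), (0,2), (0,4), (7,10), (9,12), (12,13), (13,14), (9,15), (15,17), (19,20), (18,21).
Pick (0,1); next start ≥ 1 → (7,10); next start ≥ 10 → (12,13); next start ≥ 13 → (13,14); next start ≥ 14 → (15,17); next start ≥ 17 → (19,20).
Selected 6 observations.

6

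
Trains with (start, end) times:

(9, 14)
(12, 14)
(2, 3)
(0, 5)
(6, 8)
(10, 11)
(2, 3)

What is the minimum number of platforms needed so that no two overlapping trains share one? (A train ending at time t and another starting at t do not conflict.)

3

starts: [0, 2, 2, 6, 9, 10, 12]
ends:   [3, 3, 5, 8, 11, 14, 14]
s0→1 s2→2 s2→3  — peak 3.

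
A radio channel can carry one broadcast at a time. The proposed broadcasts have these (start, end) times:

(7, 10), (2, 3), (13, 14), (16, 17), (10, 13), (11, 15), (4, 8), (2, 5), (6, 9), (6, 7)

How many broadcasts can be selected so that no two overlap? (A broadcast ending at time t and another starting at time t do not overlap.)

6

Order by finish time; keep every interval that doesn't clash with the previous kept one.
Sorted by end: (2,3)  (2,5)  (6,7)  (4,8)  (6,9)  (7,10)  (10,13)  (13,14)  (11,15)  (16,17)
take (2,3); skip (2,5); take (6,7); skip (6,9); take (7,10); take (10,13); take (13,14); take (16,17).
Selected 6 broadcasts.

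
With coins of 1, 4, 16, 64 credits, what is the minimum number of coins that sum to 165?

6

165 − 2×64→37 − 2×16→5 − 1×4→1 − 1×1→0
Total coins = 2 + 2 + 1 + 1 = 6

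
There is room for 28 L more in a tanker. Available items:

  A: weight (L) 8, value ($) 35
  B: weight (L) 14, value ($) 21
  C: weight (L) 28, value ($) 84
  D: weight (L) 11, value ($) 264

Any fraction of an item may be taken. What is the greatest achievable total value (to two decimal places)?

Greedy by value/weight ratio, highest first.
Order: D (264/11=24.00) > A (35/8=4.38) > C (84/28=3.00) > B (21/14=1.50)
Fill: take D (11 @ 264) → take A (8 @ 35) → take 9/28 of C → 27.00; 28/28 used.
Total value = 326.00

326.00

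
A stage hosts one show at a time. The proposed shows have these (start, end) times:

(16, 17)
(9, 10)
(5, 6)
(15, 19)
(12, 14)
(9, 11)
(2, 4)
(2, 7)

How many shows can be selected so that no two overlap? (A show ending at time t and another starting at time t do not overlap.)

5

By end time: (2,4), (5,6), (2,7), (9,10), (9,11), (12,14), (16,17), (15,19).
Pick (2,4); next start ≥ 4 → (5,6); next start ≥ 6 → (9,10); next start ≥ 10 → (12,14); next start ≥ 14 → (16,17).
Selected 5 shows.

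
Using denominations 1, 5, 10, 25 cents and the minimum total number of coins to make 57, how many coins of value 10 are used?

Use the largest denomination that fits, subtract, and repeat.
57 − 2×25→7 − 1×5→2 − 2×1→0
Count of 10: 0

0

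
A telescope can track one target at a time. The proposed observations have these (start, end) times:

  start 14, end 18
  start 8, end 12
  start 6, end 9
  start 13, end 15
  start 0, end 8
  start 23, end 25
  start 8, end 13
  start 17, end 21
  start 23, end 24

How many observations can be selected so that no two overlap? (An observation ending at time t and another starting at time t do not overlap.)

By end time: (0,8), (6,9), (8,12), (8,13), (13,15), (14,18), (17,21), (23,24), (23,25).
Pick (0,8); next start ≥ 8 → (8,12); next start ≥ 12 → (13,15); next start ≥ 15 → (17,21); next start ≥ 21 → (23,24).
Selected 5 observations.

5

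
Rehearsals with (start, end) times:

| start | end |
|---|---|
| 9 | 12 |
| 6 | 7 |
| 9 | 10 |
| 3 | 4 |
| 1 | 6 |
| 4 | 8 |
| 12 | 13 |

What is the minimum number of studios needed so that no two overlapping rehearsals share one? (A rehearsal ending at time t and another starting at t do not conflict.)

The answer is the maximum number of intervals overlapping at any instant.
starts: [1, 3, 4, 6, 9, 9, 12]
ends:   [4, 6, 7, 8, 10, 12, 13]
s1→1 s3→2  — peak 2.

2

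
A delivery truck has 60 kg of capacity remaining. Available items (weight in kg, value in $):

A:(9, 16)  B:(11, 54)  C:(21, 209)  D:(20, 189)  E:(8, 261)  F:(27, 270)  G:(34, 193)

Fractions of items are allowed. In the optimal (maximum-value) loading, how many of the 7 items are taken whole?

Sort by value per unit weight and fill in that order.
Ratios (sorted): E 32.62, F 10.00, C 9.95, D 9.45, G 5.68, B 4.91, A 1.78
take E (8 @ 261); take F (27 @ 270); take C (21 @ 209); take 4/20 of D → 37.80. Capacity used 60/60.
3 item(s) taken whole; one partial (take 4/20 of D).

3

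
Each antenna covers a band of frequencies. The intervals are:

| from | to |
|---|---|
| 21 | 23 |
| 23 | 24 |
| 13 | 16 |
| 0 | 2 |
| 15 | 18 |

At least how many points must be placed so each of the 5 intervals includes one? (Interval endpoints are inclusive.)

3

Process intervals by earliest right end; each time one isn't hit yet, stab at its right endpoint.
Sorted: [0,2] [13,16] [15,18] [21,23] [23,24]
{[0,2]} hit by 2; {[13,16],[15,18]} hit by 16; {[21,23],[23,24]} hit by 23.
Points: 2, 16, 23 (3 total).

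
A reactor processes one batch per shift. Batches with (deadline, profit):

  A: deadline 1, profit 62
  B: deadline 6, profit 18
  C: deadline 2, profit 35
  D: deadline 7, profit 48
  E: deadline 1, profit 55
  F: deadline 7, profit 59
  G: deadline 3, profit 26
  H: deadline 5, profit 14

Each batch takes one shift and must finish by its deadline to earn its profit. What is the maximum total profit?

262

Profit order: A=62 F=59 E=55 D=48 C=35 G=26 B=18 H=14
Assign: A→slot 1, F→slot 7, E skipped, D→slot 6, C→slot 2, G→slot 3, B→slot 5, H→slot 4.
Slots: [1:A] [2:C] [3:G] [4:H] [5:B] [6:D] [7:F]
Profit = 62 + 35 + 26 + 14 + 18 + 48 + 59 = 262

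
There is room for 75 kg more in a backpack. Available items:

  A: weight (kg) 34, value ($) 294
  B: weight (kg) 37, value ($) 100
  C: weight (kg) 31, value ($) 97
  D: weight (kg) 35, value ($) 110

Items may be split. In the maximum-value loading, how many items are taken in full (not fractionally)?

Ratios (sorted): A 8.65, D 3.14, C 3.13, B 2.70
take A (34 @ 294); take D (35 @ 110); take 6/31 of C → 18.77. Capacity used 75/75.
2 item(s) taken whole; one partial (take 6/31 of C).

2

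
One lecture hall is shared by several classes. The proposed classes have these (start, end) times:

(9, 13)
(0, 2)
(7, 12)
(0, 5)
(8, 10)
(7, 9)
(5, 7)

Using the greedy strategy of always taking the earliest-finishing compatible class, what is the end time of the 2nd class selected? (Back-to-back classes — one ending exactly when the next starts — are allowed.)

7

Order by finish time; keep every interval that doesn't clash with the previous kept one.
Sorted by end: (0,2)  (0,5)  (5,7)  (7,9)  (8,10)  (7,12)  (9,13)
take (0,2); skip (0,5); take (5,7); take (7,9); skip (7,12); take (9,13).
Selected: (0,2) (5,7) (7,9) (9,13)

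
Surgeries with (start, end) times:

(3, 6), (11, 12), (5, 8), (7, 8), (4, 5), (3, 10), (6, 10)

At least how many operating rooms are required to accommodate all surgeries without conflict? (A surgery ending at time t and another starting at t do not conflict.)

4

Count concurrent intervals with a sweep; the peak is the room count.
starts: [3, 3, 4, 5, 6, 7, 11]
ends:   [5, 6, 8, 8, 10, 10, 12]
s3→1 s3→2 s4→3 e5→2 s5→3 e6→2 s6→3 s7→4  — peak 4.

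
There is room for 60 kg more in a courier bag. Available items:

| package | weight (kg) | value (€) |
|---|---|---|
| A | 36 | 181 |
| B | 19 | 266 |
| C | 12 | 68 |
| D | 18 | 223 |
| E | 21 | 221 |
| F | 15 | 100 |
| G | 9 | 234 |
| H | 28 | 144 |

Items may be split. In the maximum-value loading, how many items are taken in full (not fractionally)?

3

Sort by value per unit weight and fill in that order.
Ratios (sorted): G 26.00, B 14.00, D 12.39, E 10.52, F 6.67, C 5.67, H 5.14, A 5.03
take G (9 @ 234); take B (19 @ 266); take D (18 @ 223); take 14/21 of E → 147.33. Capacity used 60/60.
3 item(s) taken whole; one partial (take 14/21 of E).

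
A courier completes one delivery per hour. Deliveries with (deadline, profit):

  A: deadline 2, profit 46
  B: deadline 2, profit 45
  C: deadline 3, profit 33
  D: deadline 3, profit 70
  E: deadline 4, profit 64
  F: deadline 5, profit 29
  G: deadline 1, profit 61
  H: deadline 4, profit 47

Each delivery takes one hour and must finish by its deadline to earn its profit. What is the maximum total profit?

271

Sort by profit descending; place each in the latest free slot ≤ its deadline.
By profit: D(d3,70), E(d4,64), G(d1,61), H(d4,47), A(d2,46), B(d2,45), C(d3,33), F(d5,29)
D→slot 3; E→slot 4; G→slot 1; H→slot 2; A skipped; B skipped; C skipped; F→slot 5.
Profit = 61 + 47 + 70 + 64 + 29 = 271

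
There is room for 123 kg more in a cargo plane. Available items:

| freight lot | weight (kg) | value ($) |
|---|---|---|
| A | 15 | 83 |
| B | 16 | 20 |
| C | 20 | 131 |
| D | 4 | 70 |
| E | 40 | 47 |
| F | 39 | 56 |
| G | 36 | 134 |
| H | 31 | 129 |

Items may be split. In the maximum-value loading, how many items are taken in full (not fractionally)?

5

Greedy by value/weight ratio, highest first.
Order: D (70/4=17.50) > C (131/20=6.55) > A (83/15=5.53) > H (129/31=4.16) > G (134/36=3.72) > F (56/39=1.44) > B (20/16=1.25) > E (47/40=1.18)
Fill: take D (4 @ 70) → take C (20 @ 131) → take A (15 @ 83) → take H (31 @ 129) → take G (36 @ 134) → take 17/39 of F → 24.41; 123/123 used.
5 item(s) taken whole; one partial (take 17/39 of F).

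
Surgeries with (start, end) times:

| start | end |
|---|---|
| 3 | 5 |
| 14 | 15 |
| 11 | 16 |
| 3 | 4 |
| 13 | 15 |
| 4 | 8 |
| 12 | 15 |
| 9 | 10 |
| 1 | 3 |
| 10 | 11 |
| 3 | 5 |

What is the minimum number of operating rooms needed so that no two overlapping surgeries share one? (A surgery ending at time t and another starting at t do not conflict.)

4

starts: [1, 3, 3, 3, 4, 9, 10, 11, 12, 13, 14]
ends:   [3, 4, 5, 5, 8, 10, 11, 15, 15, 15, 16]
s1→1 e3→0 s3→1 s3→2 s3→3 e4→2 s4→3 e5→2 e5→1 e8→0 s9→1 e10→0 s10→1 e11→0 s11→1 s12→2 s13→3 s14→4  — peak 4.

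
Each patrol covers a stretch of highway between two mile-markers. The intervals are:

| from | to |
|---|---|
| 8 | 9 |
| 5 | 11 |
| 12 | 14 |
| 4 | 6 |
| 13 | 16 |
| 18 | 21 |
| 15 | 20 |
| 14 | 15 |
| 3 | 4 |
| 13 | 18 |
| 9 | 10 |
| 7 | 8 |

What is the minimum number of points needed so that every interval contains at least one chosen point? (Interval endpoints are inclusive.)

5

Process intervals by earliest right end; each time one isn't hit yet, stab at its right endpoint.
By right end: [3,4]  [4,6]  [7,8]  [8,9]  [9,10]  [5,11]  [12,14]  [14,15]  [13,16]  [13,18]  [15,20]  [18,21]
[3,4] uncovered → point at 4; [7,8] uncovered → point at 8; [9,10] uncovered → point at 10; [12,14] uncovered → point at 14; [15,20] uncovered → point at 20.
Points: 4, 8, 10, 14, 20 (5 total).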